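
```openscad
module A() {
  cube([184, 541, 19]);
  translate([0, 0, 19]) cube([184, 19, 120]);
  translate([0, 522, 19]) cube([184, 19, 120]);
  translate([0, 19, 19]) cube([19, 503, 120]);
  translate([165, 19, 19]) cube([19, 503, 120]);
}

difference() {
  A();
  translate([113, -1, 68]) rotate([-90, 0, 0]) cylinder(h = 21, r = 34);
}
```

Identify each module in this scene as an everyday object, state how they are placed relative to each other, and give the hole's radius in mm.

The subtracted cylinder has r = 34 mm.

A is an open box. The open box has a circular hole through its front wall. The hole's radius is 34 mm.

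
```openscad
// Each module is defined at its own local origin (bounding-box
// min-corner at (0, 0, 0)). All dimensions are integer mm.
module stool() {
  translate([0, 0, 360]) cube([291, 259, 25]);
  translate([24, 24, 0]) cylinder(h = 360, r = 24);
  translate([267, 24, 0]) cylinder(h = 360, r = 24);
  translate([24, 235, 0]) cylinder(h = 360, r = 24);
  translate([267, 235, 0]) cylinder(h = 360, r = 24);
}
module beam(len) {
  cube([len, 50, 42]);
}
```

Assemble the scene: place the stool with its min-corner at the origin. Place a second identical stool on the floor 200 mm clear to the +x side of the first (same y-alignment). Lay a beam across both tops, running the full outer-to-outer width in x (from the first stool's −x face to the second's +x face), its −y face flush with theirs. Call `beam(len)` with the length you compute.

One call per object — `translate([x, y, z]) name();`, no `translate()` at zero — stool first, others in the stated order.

stool();
translate([491, 0, 0]) stool();
translate([0, 0, 385]) beam(782);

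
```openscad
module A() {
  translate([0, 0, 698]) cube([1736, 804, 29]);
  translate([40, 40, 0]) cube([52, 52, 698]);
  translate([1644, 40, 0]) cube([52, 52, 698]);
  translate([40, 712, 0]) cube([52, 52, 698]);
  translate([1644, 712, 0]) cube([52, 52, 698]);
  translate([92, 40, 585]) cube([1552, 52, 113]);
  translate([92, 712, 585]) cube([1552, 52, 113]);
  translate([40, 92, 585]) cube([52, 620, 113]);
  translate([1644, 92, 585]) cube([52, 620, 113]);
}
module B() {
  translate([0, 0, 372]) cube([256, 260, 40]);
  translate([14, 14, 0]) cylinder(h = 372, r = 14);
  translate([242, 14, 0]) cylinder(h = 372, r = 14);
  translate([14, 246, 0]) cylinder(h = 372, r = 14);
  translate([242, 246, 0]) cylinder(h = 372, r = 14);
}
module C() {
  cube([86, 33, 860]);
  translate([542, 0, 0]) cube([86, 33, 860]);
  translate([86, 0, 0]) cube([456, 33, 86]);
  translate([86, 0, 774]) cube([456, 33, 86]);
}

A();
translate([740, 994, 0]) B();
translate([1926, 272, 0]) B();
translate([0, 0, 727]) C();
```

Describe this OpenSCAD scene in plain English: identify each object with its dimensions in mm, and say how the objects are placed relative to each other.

A is a table with a 1736×804 mm rectangular top, 29 mm thick, top surface at z = 727 mm, supported by four 52×52 mm square legs, each inset 40 mm from the nearest pair of top edges, running from the floor. Four apron rails, 52 mm thick and 113 mm tall, run between adjacent legs with their top edges flush with the underside of the top and their outer faces flush with the legs' outer faces.

B is a four-legged stool. The seat is a 256×260×40 mm slab whose top surface is at z = 412 mm; four round legs, each 28 mm in diameter, run from the floor (z = 0) to the underside of the seat, each leg's axis is inset half a diameter from the nearest pair of seat edges (so the leg's bounding box is flush with the corner).

C is a picture frame with a 456×688 mm rectangular opening (x by z) and a uniform 86 mm border on every side. Frame depth is 33 mm along y. It is built from two vertical stiles running the full outside height and two horizontal rails spanning the gap between the stiles.

Two stools sit around the table at the +y, +x sides. The picture frame is on top of the table.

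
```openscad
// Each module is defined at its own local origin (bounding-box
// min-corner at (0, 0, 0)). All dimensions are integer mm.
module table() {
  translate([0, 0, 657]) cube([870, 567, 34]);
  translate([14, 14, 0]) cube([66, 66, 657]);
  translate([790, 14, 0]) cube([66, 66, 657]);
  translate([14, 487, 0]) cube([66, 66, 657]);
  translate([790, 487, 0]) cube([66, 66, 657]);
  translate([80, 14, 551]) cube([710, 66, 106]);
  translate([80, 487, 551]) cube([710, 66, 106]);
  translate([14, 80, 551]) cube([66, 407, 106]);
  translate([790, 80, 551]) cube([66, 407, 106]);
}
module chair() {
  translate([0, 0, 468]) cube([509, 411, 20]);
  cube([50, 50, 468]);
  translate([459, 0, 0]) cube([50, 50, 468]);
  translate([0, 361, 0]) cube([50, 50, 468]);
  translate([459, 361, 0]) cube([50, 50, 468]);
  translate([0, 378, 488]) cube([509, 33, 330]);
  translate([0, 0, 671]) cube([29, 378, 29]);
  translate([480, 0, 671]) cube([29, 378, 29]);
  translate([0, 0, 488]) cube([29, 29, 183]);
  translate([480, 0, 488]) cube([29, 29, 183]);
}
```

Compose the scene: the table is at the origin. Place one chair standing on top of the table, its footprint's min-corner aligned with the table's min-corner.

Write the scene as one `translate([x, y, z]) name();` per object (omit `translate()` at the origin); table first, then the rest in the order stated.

table();
translate([0, 0, 691]) chair();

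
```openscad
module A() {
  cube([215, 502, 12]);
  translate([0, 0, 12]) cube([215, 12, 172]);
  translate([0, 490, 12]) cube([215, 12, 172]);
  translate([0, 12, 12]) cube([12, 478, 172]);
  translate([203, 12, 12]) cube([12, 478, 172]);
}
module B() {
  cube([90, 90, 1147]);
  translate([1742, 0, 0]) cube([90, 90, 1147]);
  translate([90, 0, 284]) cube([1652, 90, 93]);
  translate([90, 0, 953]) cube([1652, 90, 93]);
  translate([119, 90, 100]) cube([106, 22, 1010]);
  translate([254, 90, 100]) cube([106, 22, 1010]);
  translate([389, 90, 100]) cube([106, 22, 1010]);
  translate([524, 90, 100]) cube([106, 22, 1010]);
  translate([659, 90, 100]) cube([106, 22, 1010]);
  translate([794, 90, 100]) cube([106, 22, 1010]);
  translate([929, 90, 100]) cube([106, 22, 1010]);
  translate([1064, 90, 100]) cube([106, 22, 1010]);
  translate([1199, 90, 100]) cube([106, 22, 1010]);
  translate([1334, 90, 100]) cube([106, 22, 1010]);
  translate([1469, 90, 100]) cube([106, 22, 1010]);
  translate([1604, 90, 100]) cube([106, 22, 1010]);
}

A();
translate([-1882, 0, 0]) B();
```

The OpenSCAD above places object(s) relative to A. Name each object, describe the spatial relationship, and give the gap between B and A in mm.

The fence section's nearest face is 50 mm from the open box's −x face.

A is an open box. B is a fence section. The fence section is on the floor beside the open box on its −x side. The gap between the fence section and the open box is 50 mm.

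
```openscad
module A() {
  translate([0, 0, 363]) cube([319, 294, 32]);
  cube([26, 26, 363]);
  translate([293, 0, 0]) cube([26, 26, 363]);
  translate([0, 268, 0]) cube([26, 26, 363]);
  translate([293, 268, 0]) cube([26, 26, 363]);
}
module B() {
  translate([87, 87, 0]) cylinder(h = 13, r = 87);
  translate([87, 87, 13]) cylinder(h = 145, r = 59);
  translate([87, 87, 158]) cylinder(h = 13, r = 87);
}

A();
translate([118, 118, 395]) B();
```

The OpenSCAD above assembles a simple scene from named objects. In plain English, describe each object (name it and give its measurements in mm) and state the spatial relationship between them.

A is a simple wooden stool: a rectangular seat 319 mm (x) by 294 mm (y), 32 mm thick, top face at z = 395 mm, on four square legs, each 26×26 mm in cross-section. The legs rest on z = 0, each flush with a corner of the seat.

B is a spool: two coaxial disc flanges of radius 87 mm and thickness 13 mm, joined by a core cylinder of radius 59 mm and height 145 mm. The lower flange rests on z = 0 and the three cylinders share a vertical axis.

The spool is on top of the stool.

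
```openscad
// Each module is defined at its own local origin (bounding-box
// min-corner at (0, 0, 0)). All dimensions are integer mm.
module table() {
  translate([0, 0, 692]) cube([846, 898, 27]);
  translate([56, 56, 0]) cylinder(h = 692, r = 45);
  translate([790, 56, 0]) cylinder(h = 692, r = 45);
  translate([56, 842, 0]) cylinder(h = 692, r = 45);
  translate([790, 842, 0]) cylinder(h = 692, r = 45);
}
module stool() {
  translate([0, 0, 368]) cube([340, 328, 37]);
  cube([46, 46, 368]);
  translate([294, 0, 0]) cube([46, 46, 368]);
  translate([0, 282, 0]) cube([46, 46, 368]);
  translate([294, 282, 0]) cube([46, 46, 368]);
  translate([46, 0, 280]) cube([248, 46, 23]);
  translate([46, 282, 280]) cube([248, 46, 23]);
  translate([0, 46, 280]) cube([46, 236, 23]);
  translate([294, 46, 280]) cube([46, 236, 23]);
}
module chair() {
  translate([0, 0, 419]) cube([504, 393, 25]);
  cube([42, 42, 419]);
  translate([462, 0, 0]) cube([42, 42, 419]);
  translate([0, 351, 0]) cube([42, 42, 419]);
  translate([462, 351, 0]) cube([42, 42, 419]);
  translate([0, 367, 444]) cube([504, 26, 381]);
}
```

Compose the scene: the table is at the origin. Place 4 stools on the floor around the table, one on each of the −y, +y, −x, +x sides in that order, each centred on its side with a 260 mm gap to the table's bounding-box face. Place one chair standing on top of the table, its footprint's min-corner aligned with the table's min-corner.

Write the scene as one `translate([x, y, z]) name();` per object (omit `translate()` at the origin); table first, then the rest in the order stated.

table();
translate([253, -588, 0]) stool();
translate([253, 1158, 0]) stool();
translate([-600, 285, 0]) stool();
translate([1106, 285, 0]) stool();
translate([0, 0, 719]) chair();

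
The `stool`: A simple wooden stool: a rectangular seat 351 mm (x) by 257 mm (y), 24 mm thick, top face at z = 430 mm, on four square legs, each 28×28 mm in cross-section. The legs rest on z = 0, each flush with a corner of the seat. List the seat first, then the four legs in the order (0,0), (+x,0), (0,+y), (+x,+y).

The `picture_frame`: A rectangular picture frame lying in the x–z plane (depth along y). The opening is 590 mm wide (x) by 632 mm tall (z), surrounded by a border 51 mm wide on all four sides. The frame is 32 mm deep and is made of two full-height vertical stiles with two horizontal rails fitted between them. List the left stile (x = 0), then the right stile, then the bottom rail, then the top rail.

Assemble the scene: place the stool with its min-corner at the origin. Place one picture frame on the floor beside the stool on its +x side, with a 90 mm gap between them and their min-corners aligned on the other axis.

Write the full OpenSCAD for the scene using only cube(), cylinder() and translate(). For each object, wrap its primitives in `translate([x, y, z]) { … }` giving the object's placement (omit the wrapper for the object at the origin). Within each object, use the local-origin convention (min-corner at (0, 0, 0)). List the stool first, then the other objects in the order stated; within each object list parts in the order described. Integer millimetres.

translate([0, 0, 406]) cube([351, 257, 24]);
cube([28, 28, 406]);
translate([323, 0, 0]) cube([28, 28, 406]);
translate([0, 229, 0]) cube([28, 28, 406]);
translate([323, 229, 0]) cube([28, 28, 406]);
translate([441, 0, 0]) {
  cube([51, 32, 734]);
  translate([641, 0, 0]) cube([51, 32, 734]);
  translate([51, 0, 0]) cube([590, 32, 51]);
  translate([51, 0, 683]) cube([590, 32, 51]);
}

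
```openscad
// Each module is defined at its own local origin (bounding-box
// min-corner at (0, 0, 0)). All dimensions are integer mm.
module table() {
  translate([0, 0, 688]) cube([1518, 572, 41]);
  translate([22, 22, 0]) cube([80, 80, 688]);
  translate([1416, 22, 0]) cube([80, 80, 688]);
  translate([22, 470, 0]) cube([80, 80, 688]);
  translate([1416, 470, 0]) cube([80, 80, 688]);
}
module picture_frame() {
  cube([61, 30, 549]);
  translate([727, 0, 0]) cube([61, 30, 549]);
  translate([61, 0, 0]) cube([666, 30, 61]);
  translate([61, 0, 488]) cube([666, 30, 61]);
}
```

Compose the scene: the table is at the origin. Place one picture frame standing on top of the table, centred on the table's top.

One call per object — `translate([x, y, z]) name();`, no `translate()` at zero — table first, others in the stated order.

table();
translate([365, 271, 729]) picture_frame();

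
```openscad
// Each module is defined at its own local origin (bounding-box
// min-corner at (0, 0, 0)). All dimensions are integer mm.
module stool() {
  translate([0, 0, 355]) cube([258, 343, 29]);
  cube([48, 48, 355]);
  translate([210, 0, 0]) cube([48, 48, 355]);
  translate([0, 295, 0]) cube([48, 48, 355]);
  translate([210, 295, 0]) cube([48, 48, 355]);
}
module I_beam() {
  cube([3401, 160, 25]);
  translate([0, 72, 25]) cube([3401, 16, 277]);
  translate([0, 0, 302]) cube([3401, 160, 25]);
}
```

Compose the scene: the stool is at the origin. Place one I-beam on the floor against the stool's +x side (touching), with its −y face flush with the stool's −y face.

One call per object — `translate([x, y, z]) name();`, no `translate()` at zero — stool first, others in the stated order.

stool();
translate([258, 0, 0]) I_beam();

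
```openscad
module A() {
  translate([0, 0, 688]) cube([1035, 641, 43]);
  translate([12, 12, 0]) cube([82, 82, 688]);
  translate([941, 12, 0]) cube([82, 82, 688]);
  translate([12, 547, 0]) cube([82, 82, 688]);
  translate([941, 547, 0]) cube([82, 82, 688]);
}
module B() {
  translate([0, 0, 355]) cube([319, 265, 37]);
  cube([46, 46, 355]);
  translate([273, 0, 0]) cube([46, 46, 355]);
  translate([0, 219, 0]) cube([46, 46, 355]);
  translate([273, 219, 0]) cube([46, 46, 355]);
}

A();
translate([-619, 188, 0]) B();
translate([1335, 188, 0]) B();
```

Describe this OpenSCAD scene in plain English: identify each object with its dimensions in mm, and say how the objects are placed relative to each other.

A is a table with a 1035×641 mm rectangular top, 43 mm thick, top surface at z = 731 mm, supported by four 82×82 mm square legs, each inset 12 mm from the nearest pair of top edges, running from the floor.

B is a simple wooden stool: a rectangular seat 319 mm (x) by 265 mm (y), 37 mm thick, top face at z = 392 mm, on four square legs, each 46×46 mm in cross-section. The legs rest on z = 0, each flush with a corner of the seat.

Two stools sit around the table at the −x, +x sides.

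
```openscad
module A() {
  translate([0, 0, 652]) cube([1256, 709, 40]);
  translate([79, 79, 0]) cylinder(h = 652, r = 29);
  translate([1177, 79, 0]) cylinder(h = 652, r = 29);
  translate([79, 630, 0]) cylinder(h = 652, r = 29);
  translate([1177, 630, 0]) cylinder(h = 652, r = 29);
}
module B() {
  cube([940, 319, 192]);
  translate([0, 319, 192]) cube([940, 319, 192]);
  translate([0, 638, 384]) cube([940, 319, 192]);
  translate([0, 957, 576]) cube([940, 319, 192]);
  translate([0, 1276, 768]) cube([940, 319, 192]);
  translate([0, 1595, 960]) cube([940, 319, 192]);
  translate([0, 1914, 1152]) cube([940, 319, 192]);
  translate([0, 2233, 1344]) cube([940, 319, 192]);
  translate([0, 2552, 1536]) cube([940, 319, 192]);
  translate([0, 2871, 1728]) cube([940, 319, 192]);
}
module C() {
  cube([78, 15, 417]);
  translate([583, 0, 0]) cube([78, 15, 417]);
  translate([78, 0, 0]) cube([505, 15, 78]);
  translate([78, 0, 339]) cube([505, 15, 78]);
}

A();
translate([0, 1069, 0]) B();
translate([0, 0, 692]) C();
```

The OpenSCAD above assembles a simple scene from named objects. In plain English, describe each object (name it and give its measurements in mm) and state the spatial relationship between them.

A is a table with a 1256×709 mm rectangular top, 40 mm thick, top surface at z = 692 mm, supported by four round legs of 58 mm diameter, each leg's bounding box inset 50 mm from the nearest pair of top edges, running from the floor.

B is a straight staircase of 10 solid steps. Each step is 940 mm wide (x), 319 mm deep (y, the going) and 192 mm tall (the rise). The first step rests on the floor; each subsequent step sits one going further in +y and one rise higher in +z, directly behind and above the previous step with no overlap.

C is a picture frame with a 505×261 mm rectangular opening (x by z) and a uniform 78 mm border on every side. Frame depth is 15 mm along y. It is built from two vertical stiles running the full outside height and two horizontal rails spanning the gap between the stiles.

The staircase is on the floor beside the table on its +y side. The picture frame is on top of the table.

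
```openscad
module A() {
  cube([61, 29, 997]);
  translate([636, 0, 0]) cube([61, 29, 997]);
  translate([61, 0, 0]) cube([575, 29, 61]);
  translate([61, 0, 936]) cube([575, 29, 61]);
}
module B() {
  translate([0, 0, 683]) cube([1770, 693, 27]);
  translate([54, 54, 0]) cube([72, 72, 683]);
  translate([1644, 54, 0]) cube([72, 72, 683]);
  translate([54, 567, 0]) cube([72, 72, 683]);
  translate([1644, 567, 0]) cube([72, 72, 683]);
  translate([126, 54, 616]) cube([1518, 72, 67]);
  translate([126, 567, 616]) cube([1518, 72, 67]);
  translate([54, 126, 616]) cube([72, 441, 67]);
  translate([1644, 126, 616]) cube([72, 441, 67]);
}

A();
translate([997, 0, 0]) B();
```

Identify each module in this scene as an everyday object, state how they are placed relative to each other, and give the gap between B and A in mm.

A is a picture frame. B is a table. The table is on the floor beside the picture frame on its +x side. The gap between the table and the picture frame is 300 mm.

The table's nearest face is 300 mm from the picture frame's +x face.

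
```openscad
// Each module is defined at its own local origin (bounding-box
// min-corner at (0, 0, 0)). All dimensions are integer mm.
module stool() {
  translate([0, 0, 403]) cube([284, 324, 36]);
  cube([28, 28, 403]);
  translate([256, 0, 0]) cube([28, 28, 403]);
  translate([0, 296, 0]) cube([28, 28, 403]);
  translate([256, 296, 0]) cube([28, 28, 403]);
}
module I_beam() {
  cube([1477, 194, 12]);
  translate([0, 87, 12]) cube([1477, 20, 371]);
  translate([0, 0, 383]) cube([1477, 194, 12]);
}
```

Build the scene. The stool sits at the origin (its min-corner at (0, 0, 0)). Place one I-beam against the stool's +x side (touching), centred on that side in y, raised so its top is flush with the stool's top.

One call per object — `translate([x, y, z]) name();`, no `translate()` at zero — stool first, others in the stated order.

stool();
translate([284, 65, 44]) I_beam();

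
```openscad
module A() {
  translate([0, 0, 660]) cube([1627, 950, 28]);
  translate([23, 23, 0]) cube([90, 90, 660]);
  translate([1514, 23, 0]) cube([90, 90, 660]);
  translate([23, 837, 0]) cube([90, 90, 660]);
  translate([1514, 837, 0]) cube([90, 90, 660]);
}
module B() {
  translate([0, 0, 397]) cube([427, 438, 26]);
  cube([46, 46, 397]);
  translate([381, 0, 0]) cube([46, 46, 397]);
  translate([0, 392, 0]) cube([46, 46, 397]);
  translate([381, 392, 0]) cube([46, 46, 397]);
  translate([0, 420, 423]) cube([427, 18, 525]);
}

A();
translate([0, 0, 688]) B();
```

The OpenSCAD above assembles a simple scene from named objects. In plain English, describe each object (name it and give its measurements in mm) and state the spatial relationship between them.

A is a table with a 1627×950 mm rectangular top, 28 mm thick, top surface at z = 688 mm, supported by four 90×90 mm square legs, each inset 23 mm from the nearest pair of top edges, running from the floor.

B is a chair: 427×438 mm seat, 26 mm thick, top at z = 423 mm, on four 46 mm square corner legs flush with the seat edges. A 18 mm thick backrest slab spans the full seat width, extending 525 mm above the seat top, its back face flush with the seat's +y edge.

The chair is on top of the table.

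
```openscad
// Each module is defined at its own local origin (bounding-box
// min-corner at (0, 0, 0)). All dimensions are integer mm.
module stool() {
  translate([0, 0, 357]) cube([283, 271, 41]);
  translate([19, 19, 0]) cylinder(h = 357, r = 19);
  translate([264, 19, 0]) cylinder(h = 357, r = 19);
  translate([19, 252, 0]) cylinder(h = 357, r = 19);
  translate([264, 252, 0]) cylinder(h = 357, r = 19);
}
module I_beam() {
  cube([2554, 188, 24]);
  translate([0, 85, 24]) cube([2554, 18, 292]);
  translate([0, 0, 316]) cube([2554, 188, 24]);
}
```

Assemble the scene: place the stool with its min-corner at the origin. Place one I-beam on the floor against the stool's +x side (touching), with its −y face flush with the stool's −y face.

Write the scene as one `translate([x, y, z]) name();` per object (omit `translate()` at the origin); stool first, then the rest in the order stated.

stool();
translate([283, 0, 0]) I_beam();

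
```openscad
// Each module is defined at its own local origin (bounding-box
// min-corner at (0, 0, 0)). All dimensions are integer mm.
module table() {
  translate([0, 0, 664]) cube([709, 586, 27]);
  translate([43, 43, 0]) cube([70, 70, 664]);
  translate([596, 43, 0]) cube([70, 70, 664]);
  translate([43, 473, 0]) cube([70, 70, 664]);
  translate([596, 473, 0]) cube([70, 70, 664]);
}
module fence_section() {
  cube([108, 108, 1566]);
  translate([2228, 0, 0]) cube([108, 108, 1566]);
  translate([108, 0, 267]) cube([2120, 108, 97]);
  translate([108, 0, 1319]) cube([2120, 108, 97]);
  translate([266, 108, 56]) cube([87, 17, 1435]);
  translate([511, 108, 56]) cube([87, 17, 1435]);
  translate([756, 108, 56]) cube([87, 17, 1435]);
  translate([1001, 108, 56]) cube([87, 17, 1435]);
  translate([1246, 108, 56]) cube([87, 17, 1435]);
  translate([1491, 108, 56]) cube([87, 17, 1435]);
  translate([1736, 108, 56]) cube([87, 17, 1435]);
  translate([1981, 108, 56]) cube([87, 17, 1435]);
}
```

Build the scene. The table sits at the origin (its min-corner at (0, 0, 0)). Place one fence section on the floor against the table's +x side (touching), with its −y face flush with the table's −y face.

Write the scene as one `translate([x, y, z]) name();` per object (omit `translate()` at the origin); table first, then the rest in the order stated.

table();
translate([709, 0, 0]) fence_section();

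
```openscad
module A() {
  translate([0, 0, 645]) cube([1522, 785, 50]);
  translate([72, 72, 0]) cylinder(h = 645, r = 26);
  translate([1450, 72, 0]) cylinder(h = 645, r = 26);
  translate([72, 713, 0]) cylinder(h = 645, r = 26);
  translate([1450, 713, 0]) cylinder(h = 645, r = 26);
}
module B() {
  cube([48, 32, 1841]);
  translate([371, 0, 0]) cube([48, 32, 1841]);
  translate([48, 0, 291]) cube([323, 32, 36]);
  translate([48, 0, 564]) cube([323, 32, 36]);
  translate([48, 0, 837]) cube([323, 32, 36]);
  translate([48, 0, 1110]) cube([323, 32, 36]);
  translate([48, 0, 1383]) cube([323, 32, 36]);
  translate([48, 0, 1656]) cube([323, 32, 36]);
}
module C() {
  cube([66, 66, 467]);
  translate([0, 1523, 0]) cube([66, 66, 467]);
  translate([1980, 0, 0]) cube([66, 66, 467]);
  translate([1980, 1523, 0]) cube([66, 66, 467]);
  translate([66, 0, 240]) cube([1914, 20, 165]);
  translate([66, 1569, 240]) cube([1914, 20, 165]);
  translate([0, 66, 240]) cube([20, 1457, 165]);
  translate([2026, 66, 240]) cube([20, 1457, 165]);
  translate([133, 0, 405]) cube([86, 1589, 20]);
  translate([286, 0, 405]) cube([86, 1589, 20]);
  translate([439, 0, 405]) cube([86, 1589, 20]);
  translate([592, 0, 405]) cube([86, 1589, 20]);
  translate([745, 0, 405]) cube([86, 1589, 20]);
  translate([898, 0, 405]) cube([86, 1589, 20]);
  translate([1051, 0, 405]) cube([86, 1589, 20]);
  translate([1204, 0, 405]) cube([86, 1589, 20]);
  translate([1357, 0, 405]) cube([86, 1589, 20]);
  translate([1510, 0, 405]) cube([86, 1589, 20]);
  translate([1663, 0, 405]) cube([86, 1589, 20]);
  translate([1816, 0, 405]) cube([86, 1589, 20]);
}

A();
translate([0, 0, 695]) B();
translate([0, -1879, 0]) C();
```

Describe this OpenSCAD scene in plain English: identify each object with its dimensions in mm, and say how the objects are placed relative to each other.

A is a table with a 1522×785 mm rectangular top, 50 mm thick, top surface at z = 695 mm, supported by four round legs of 52 mm diameter, each leg's bounding box inset 46 mm from the nearest pair of top edges, running from the floor.

B is a straight ladder. Two 48×32 mm vertical rails, 1841 mm tall, stand 419 mm apart (outside-to-outside) with their front faces coplanar on the −y side. 6 rungs, each 32 mm deep and 36 mm tall, span between the inner faces of the rails, front faces flush with the rails. The lowest rung's underside is at z = 291 mm and rungs are spaced 273 mm apart (underside to underside).

C is a bed frame 2046 mm long (x) by 1589 mm wide (y). Four 66×66 mm corner posts, 467 mm tall, at the corners of the footprint. Four rails of 20 mm thickness and 165 mm height run between adjacent posts with their undersides at z = 240 mm, their outer faces flush with the outside of the frame (the two x-running rails run between the posts' inner faces; the two y-running rails run between the posts' inner faces). 12 slats, each 86 mm wide (x) and 20 mm thick, lie across the top of the two x-running rails, running the full 1589 mm width of the frame in y; the slats are evenly spaced along x between the inner faces of the end posts with equal gaps (rounded down to the nearest mm) at the −x end and between each pair — any rounding remainder accumulates at the +x end.

The ladder is on top of the table. The bed frame is on the floor beside the table on its −y side.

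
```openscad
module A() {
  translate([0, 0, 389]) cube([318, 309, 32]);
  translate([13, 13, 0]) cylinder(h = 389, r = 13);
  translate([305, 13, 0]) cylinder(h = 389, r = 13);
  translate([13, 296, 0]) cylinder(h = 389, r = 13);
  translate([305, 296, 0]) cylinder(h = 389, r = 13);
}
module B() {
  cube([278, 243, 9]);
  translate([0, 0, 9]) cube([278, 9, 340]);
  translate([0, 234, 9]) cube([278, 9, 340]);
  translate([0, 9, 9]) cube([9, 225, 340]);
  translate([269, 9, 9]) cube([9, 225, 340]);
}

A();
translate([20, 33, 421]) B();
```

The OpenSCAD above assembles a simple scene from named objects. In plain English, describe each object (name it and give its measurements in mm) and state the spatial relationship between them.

A is a simple wooden stool: a rectangular seat 318 mm (x) by 309 mm (y), 32 mm thick, top face at z = 421 mm, on four round legs, each 26 mm in diameter. The legs rest on z = 0, each leg's axis is inset half a diameter from the nearest pair of seat edges (so the leg's bounding box is flush with the corner).

B is an open-topped rectangular box: outside dimensions 278×243×349 mm, with a uniform wall and base thickness of 9 mm. The base is a full 278×243 slab on the floor; four walls sit on top of the base. The front and back walls (the −y and +y sides) span the full width; the two side walls fit between them.

The open box is on top of the stool, centred.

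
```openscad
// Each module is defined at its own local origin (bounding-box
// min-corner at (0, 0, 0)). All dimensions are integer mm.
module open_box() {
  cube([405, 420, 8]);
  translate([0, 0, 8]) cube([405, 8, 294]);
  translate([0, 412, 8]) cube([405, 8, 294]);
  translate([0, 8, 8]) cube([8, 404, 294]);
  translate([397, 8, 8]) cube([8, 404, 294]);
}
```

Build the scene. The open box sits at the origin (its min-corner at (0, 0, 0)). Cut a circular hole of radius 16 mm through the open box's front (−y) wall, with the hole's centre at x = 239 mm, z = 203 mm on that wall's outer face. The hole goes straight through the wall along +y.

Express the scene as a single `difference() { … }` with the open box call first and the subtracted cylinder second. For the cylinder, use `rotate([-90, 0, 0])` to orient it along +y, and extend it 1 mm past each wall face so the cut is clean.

difference() {
  open_box();
  translate([239, -1, 203]) rotate([-90, 0, 0]) cylinder(h = 10, r = 16);
}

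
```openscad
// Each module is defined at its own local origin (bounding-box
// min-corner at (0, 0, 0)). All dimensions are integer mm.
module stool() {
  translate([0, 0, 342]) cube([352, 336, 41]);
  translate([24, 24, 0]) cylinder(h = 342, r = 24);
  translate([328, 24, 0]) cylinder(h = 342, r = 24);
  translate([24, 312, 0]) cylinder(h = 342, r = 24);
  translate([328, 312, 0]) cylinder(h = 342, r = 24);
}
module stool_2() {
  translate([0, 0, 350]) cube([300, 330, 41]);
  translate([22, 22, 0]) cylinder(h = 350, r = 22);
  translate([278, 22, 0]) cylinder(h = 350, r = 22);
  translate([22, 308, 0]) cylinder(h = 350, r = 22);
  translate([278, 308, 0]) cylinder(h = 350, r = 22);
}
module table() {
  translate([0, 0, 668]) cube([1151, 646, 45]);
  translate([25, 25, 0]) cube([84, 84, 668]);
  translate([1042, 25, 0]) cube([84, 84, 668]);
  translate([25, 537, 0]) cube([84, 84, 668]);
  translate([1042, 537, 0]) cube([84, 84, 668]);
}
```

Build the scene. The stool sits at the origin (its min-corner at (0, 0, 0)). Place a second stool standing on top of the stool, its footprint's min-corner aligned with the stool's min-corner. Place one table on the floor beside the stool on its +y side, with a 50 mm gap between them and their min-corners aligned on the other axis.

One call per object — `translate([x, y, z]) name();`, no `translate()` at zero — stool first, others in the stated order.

stool();
translate([0, 0, 383]) stool_2();
translate([0, 386, 0]) table();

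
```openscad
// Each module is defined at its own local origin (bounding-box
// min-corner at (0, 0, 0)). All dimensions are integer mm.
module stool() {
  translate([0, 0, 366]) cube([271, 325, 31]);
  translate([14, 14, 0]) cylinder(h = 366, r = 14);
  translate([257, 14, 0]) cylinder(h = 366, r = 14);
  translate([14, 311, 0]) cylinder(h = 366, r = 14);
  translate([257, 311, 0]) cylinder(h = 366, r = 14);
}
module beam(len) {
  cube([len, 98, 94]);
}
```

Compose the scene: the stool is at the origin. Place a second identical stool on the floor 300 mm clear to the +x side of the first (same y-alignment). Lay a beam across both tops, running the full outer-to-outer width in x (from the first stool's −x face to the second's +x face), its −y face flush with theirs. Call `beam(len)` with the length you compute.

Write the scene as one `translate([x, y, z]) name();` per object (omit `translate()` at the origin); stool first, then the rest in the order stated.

stool();
translate([571, 0, 0]) stool();
translate([0, 0, 397]) beam(842);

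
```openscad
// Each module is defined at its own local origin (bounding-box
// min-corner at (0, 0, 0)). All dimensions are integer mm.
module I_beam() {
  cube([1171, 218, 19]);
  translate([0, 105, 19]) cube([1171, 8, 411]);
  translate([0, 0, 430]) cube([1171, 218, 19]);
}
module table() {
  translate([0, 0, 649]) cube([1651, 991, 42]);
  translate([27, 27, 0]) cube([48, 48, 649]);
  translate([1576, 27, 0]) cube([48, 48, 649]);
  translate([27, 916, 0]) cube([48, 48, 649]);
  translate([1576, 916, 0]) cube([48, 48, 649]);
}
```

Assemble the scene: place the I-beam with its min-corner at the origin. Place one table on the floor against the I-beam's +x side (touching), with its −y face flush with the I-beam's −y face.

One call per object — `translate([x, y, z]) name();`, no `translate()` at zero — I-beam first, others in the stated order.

I_beam();
translate([1171, 0, 0]) table();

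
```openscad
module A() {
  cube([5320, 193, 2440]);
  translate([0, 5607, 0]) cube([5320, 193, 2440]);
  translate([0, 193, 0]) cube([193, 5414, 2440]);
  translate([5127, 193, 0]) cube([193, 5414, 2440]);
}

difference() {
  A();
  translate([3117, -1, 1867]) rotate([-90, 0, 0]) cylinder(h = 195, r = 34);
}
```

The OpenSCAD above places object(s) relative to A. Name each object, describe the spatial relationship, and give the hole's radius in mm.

The subtracted cylinder has r = 34 mm.

A is a house frame. The house frame has a circular hole through its front wall. The hole's radius is 34 mm.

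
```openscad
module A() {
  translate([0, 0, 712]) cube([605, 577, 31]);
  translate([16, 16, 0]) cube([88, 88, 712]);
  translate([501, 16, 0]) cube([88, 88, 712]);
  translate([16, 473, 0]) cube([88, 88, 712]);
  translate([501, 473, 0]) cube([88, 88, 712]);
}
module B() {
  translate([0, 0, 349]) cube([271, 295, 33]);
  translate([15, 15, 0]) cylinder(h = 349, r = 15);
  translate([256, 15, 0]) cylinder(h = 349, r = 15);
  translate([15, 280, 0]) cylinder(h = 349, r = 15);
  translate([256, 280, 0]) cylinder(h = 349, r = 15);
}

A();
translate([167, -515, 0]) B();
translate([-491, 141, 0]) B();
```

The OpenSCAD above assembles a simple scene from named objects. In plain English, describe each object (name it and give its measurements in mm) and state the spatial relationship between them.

A is a table with a 605×577 mm rectangular top, 31 mm thick, top surface at z = 743 mm, supported by four 88×88 mm square legs, each inset 16 mm from the nearest pair of top edges, running from the floor.

B is a four-legged stool. The seat is a 271×295×33 mm slab whose top surface is at z = 382 mm; four round legs, each 30 mm in diameter, run from the floor (z = 0) to the underside of the seat, each leg's axis is inset half a diameter from the nearest pair of seat edges (so the leg's bounding box is flush with the corner).

Two stools sit around the table at the −y, −x sides.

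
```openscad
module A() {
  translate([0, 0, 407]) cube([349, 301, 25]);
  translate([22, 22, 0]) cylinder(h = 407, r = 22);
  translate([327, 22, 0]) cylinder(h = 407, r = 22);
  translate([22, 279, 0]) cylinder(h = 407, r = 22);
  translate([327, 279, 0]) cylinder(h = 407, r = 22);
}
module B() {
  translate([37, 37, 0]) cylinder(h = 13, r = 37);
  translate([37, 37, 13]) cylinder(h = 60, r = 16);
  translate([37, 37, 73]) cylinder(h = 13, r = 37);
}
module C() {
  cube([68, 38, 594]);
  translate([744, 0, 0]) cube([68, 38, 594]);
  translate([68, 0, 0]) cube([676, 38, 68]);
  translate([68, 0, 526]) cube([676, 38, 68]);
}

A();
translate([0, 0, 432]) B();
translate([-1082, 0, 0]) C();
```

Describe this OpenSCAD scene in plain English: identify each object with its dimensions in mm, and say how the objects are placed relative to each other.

A is a simple wooden stool: a rectangular seat 349 mm (x) by 301 mm (y), 25 mm thick, top face at z = 432 mm, on four round legs, each 44 mm in diameter. The legs rest on z = 0, each leg's axis is inset half a diameter from the nearest pair of seat edges (so the leg's bounding box is flush with the corner).

B is a spool: two coaxial disc flanges of radius 37 mm and thickness 13 mm, joined by a core cylinder of radius 16 mm and height 60 mm. The lower flange rests on z = 0 and the three cylinders share a vertical axis.

C is a picture frame with a 676×458 mm rectangular opening (x by z) and a uniform 68 mm border on every side. Frame depth is 38 mm along y. It is built from two vertical stiles running the full outside height and two horizontal rails spanning the gap between the stiles.

The spool is on top of the stool. The picture frame is on the floor beside the stool on its −x side.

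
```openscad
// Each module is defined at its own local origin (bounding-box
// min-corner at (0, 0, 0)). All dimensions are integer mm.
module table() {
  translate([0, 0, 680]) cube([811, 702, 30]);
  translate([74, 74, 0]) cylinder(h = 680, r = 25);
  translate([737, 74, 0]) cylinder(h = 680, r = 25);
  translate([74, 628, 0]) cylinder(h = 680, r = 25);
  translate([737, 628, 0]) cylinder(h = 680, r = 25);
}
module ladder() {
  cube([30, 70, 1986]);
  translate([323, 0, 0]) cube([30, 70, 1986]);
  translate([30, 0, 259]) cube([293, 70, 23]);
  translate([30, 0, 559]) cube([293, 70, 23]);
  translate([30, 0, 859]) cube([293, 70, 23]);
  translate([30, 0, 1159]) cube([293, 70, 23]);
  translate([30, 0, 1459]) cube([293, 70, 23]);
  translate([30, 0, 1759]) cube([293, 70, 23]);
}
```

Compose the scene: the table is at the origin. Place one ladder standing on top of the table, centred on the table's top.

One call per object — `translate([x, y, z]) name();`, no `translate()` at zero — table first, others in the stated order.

table();
translate([229, 316, 710]) ladder();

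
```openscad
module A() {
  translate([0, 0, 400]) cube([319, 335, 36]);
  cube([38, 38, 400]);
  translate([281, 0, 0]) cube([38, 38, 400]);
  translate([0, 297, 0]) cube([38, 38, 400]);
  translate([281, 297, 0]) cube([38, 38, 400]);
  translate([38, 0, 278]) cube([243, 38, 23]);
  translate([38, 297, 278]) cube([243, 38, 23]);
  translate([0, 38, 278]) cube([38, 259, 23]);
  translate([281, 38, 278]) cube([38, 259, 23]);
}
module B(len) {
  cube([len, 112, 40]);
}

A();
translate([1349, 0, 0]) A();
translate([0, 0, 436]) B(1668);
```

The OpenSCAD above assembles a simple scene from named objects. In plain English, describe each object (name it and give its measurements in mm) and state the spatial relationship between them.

A is a four-legged stool. The seat is 319×335 mm, 36 mm thick, top at z = 436 mm. It stands on four square legs, each 38×38 mm in cross-section, from z = 0 to the seat underside, each flush with a corner of the seat. Four stretchers, 38 mm wide and 23 mm tall, connect adjacent legs with their undersides at z = 278 mm, each running between the inner faces of the legs it joins and aligned with the legs' outer faces on the other axis.

B is a rectangular beam 1668 mm long (x), 112 mm deep (y), 40 mm thick (z).

The beam spans the tops of two stools placed 1030 mm apart, resting at z = 436 mm.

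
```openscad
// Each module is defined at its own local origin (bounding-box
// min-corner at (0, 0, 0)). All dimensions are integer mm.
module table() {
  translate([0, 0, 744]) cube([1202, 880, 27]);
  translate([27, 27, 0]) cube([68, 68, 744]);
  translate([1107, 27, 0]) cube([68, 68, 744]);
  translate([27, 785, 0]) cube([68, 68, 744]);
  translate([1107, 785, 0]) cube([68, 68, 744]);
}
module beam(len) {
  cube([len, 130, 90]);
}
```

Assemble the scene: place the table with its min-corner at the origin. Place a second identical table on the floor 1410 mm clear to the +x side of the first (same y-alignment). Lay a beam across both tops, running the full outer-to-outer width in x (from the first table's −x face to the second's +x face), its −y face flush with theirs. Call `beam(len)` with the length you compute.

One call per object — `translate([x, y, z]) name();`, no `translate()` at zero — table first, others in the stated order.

table();
translate([2612, 0, 0]) table();
translate([0, 0, 771]) beam(3814);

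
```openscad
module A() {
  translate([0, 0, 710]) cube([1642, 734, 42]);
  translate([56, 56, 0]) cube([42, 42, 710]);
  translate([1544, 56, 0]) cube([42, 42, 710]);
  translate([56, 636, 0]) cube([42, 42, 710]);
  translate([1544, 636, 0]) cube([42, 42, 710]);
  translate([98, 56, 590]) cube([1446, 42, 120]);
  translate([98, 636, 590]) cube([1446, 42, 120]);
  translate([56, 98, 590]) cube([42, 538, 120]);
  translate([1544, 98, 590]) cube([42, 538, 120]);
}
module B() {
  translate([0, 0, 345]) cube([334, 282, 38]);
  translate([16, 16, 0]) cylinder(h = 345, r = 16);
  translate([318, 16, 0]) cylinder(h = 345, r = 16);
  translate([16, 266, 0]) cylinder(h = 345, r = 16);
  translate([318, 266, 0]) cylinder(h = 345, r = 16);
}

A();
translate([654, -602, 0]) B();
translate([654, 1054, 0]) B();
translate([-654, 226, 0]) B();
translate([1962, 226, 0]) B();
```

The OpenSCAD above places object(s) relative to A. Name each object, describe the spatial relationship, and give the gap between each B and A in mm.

A is a table. B is a stool. Four stools sit around the table at the −y, +y, −x, +x sides. The gap between each stool and the table is 320 mm.

Each stool's nearest face is 320 mm from the table's bounding box.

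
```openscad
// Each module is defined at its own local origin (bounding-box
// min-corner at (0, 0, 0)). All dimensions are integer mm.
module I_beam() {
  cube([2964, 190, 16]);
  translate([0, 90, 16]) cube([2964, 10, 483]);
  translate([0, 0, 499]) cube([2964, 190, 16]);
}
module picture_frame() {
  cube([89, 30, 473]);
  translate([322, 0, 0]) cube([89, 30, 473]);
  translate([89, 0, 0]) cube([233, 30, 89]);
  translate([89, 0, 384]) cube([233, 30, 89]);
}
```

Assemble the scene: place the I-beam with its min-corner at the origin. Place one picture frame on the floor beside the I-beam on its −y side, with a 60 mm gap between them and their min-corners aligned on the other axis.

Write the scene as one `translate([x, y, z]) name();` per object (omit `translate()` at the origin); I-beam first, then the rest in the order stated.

I_beam();
translate([0, -90, 0]) picture_frame();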